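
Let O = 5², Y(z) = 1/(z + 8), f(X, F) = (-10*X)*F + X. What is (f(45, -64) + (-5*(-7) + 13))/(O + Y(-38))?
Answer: 866790/749 ≈ 1157.3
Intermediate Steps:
f(X, F) = X - 10*F*X (f(X, F) = -10*F*X + X = X - 10*F*X)
Y(z) = 1/(8 + z)
O = 25
(f(45, -64) + (-5*(-7) + 13))/(O + Y(-38)) = (45*(1 - 10*(-64)) + (-5*(-7) + 13))/(25 + 1/(8 - 38)) = (45*(1 + 640) + (35 + 13))/(25 + 1/(-30)) = (45*641 + 48)/(25 - 1/30) = (28845 + 48)/(749/30) = 28893*(30/749) = 866790/749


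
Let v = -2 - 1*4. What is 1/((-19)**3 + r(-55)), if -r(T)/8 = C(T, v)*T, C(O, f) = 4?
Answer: -1/5099 ≈ -0.00019612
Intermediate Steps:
v = -6 (v = -2 - 4 = -6)
r(T) = -32*T
1/((-19)**3 + r(-55)) = 1/((-19)**3 - 32*(-55)) = 1/(-6859 + 1760) = 1/(-5099) = -1/5099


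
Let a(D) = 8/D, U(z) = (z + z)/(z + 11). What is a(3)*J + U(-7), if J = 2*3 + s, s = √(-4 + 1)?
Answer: 25/2 + 8*I*√3/3 ≈ 12.5 + 4.6188*I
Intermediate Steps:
s = I*√3 (s = √(-3) = I*√3 ≈ 1.732*I)
U(z) = 2*z/(11 + z) (U(z) = (2*z)/(11 + z) = 2*z/(11 + z))
J = 6 + I*√3 (J = 2*3 + I*√3 = 6 + I*√3 ≈ 6.0 + 1.732*I)
a(3)*J + U(-7) = (8/3)*(6 + I*√3) + 2*(-7)/(11 - 7) = (8*(⅓))*(6 + I*√3) + 2*(-7)/4 = 8*(6 + I*√3)/3 + 2*(-7)*(¼) = (16 + 8*I*√3/3) - 7/2 = 25/2 + 8*I*√3/3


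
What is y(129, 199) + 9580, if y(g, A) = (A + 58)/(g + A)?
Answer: 3142497/328 ≈ 9580.8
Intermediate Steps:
y(g, A) = (58 + A)/(A + g)
y(129, 199) + 9580 = (58 + 199)/(199 + 129) + 9580 = 257/328 + 9580 = 3142497/328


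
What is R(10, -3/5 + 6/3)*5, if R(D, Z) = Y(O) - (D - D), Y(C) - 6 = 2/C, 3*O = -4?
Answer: 45/2 ≈ 22.500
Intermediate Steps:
O = -4/3 (O = (⅓)*(-4) = -4/3 ≈ -1.3333)
Y(C) = 6 + 2/C
R(D, Z) = 9/2 (R(D, Z) = (6 + 2/(-4/3)) - (D - D) = (6 + 2*(-¾)) - 1*0 = (6 - 3/2) + 0 = 9/2 + 0 = 9/2)
R(10, -3/5 + 6/3)*5 = (9/2)*5 = 45/2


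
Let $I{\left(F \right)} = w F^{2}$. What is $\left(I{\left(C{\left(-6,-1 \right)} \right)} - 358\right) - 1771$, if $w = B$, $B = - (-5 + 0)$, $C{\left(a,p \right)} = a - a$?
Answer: $-2129$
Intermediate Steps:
$C{\left(a,p \right)} = 0$
$B = 5$ ($B = \left(-1\right) \left(-5\right) = 5$)
$w = 5$
$I{\left(F \right)} = 5 F^{2}$
$\left(I{\left(C{\left(-6,-1 \right)} \right)} - 358\right) - 1771 = \left(5 \cdot 0^{2} - 358\right) - 1771 = \left(5 \cdot 0 - 358\right) - 1771 = \left(0 - 358\right) - 1771 = -358 - 1771 = -2129$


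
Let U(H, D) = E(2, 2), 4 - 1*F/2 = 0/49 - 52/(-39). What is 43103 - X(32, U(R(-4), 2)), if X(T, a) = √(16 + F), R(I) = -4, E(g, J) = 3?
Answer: 43103 - 8*√3/3 ≈ 43098.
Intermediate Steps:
F = 16/3 (F = 8 - 2*(0/49 - 52/(-39)) = 8 - 2*(0*(1/49) - 52*(-1/39)) = 8 - 2*(0 + 4/3) = 8 - 2*4/3 = 8 - 8/3 = 16/3 ≈ 5.3333)
U(H, D) = 3
X(T, a) = 8*√3/3 (X(T, a) = √(16 + 16/3) = √(64/3) = 8*√3/3)
43103 - X(32, U(R(-4), 2)) = 43103 - 8*√3/3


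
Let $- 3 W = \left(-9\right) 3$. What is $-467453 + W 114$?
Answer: $-466427$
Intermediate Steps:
$W = 9$ ($W = - \frac{\left(-9\right) 3}{3} = \left(- \frac{1}{3}\right) \left(-27\right) = 9$)
$-467453 + W 114 = -467453 + 9 \cdot 114 = -467453 + 1026 = -466427$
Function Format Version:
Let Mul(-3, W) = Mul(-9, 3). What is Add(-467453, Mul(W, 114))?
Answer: -466427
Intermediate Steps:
W = 9 (W = Mul(Rational(-1, 3), Mul(-9, 3)) = Mul(Rational(-1, 3), -27) = 9)
Add(-467453, Mul(W, 114)) = Add(-467453, Mul(9, 114)) = Add(-467453, 1026) = -466427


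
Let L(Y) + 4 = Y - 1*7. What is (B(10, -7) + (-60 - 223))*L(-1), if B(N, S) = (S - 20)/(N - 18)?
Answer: 6711/2 ≈ 3355.5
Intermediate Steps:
B(N, S) = (-20 + S)/(-18 + N)
L(Y) = -11 + Y (L(Y) = -4 + (Y - 1*7) = -4 + (Y - 7) = -4 + (-7 + Y) = -11 + Y)
(B(10, -7) + (-60 - 223))*L(-1) = ((-20 - 7)/(-18 + 10) + (-60 - 223))*(-11 - 1) = (-27/(-8) - 283)*(-12) = (-1/8*(-27) - 283)*(-12) = (27/8 - 283)*(-12) = -2237/8*(-12) = 6711/2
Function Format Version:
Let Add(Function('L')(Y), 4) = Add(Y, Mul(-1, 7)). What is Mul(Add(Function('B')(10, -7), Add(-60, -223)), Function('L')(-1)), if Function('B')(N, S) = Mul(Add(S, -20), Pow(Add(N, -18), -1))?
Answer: Rational(6711, 2) ≈ 3355.5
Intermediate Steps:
Function('B')(N, S) = Mul(Pow(Add(-18, N), -1), Add(-20, S)) (Function('B')(N, S) = Mul(Add(-20, S), Pow(Add(-18, N), -1)) = Mul(Pow(Add(-18, N), -1), Add(-20, S)))
Function('L')(Y) = Add(-11, Y) (Function('L')(Y) = Add(-4, Add(Y, Mul(-1, 7))) = Add(-4, Add(Y, -7)) = Add(-4, Add(-7, Y)) = Add(-11, Y))
Mul(Add(Function('B')(10, -7), Add(-60, -223)), Function('L')(-1)) = Mul(Add(Mul(Pow(Add(-18, 10), -1), Add(-20, -7)), Add(-60, -223)), Add(-11, -1)) = Mul(Add(Mul(Pow(-8, -1), -27), -283), -12) = Mul(Add(Mul(Rational(-1, 8), -27), -283), -12) = Mul(Add(Rational(27, 8), -283), -12) = Mul(Rational(-2237, 8), -12) = Rational(6711, 2)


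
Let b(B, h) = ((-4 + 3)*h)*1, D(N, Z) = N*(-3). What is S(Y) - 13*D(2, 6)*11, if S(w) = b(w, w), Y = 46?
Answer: 812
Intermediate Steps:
D(N, Z) = -3*N
b(B, h) = -h (b(B, h) = -h*1 = -h)
S(w) = -w
S(Y) - 13*D(2, 6)*11 = -1*46 - (-39)*2*11 = -46 - 13*(-6)*11 = -46 + 78*11 = -46 + 858 = 812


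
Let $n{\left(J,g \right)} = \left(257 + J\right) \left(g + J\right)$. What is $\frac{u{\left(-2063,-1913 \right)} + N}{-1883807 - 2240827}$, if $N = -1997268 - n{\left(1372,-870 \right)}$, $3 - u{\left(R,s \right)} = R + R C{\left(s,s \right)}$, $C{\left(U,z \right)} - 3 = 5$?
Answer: $\frac{466076}{687439} \approx 0.67799$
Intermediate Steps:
$C{\left(U,z \right)} = 8$ ($C{\left(U,z \right)} = 3 + 5 = 8$)
$n{\left(J,g \right)} = \left(257 + J\right) \left(J + g\right)$
$u{\left(R,s \right)} = 3 - 9 R$ ($u{\left(R,s \right)} = 3 - \left(R + R 8\right) = 3 - \left(R + 8 R\right) = 3 - 9 R$)
$N = -2815026$ ($N = -1997268 - \left(1372^{2} + 257 \cdot 1372 + 257 \left(-870\right) + 1372 \left(-870\right)\right) = -1997268 - \left(1882384 + 352604 - 223590 - 1193640\right) = -1997268 - 817758 = -2815026$)
$\frac{u{\left(-2063,-1913 \right)} + N}{-1883807 - 2240827} = \frac{\left(3 - -18567\right) - 2815026}{-1883807 - 2240827} = \frac{\left(3 + 18567\right) - 2815026}{-4124634} = \left(18570 - 2815026\right) \left(- \frac{1}{4124634}\right) = \left(-2796456\right) \left(- \frac{1}{4124634}\right) = \frac{466076}{687439}$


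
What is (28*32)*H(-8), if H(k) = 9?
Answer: 8064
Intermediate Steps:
(28*32)*H(-8) = (28*32)*9 = 896*9 = 8064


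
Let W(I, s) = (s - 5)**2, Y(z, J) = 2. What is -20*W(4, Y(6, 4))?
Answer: -180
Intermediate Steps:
W(I, s) = (-5 + s)**2
-20*W(4, Y(6, 4)) = -20*(-5 + 2)**2 = -20*(-3)**2 = -20*9 = -180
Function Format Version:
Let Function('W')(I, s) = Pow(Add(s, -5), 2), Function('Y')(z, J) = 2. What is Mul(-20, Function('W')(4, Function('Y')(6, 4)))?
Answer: -180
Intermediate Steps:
Function('W')(I, s) = Pow(Add(-5, s), 2)
Mul(-20, Function('W')(4, Function('Y')(6, 4))) = Mul(-20, Pow(Add(-5, 2), 2)) = Mul(-20, Pow(-3, 2)) = Mul(-20, 9) = -180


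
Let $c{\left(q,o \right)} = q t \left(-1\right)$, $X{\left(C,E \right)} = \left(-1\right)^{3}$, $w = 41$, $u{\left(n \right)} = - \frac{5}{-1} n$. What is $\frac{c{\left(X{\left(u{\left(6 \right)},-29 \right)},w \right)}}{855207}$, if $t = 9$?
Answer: $\frac{1}{95023} \approx 1.0524 \cdot 10^{-5}$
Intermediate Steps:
$u{\left(n \right)} = 5 n$ ($u{\left(n \right)} = \left(-5\right) \left(-1\right) n = 5 n$)
$X{\left(C,E \right)} = -1$
$c{\left(q,o \right)} = - 9 q$ ($c{\left(q,o \right)} = q 9 \left(-1\right) = 9 q \left(-1\right) = - 9 q$)
$\frac{c{\left(X{\left(u{\left(6 \right)},-29 \right)},w \right)}}{855207} = \frac{\left(-9\right) \left(-1\right)}{855207} = 9 \cdot \frac{1}{855207} = \frac{1}{95023}$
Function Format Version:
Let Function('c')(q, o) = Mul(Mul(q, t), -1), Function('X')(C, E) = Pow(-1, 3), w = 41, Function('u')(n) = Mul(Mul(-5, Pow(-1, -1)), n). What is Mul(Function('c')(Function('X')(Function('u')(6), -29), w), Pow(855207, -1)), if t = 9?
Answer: Rational(1, 95023) ≈ 1.0524e-5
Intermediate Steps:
Function('u')(n) = Mul(5, n) (Function('u')(n) = Mul(Mul(-5, -1), n) = Mul(5, n))
Function('X')(C, E) = -1
Function('c')(q, o) = Mul(-9, q) (Function('c')(q, o) = Mul(Mul(q, 9), -1) = Mul(Mul(9, q), -1) = Mul(-9, q))
Mul(Function('c')(Function('X')(Function('u')(6), -29), w), Pow(855207, -1)) = Mul(Mul(-9, -1), Pow(855207, -1)) = Mul(9, Rational(1, 855207)) = Rational(1, 95023)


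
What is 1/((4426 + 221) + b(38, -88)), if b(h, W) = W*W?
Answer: 1/12391 ≈ 8.0704e-5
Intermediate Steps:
b(h, W) = W²
1/((4426 + 221) + b(38, -88)) = 1/((4426 + 221) + (-88)²) = 1/(4647 + 7744) = 1/12391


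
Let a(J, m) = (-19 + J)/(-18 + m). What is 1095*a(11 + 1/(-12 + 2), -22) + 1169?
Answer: 111259/80 ≈ 1390.7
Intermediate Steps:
a(J, m) = (-19 + J)/(-18 + m)
1095*a(11 + 1/(-12 + 2), -22) + 1169 = 1095*((-19 + (11 + 1/(-12 + 2)))/(-18 - 22)) + 1169 = 1095*((-19 + (11 + 1/(-10)))/(-40)) + 1169 = 1095*(-(-19 + (11 - ⅒))/40) + 1169 = 1095*(-(-19 + 109/10)/40) + 1169 = 1095*(-1/40*(-81/10)) + 1169 = 1095*(81/400) + 1169 = 17739/80 + 1169 = 111259/80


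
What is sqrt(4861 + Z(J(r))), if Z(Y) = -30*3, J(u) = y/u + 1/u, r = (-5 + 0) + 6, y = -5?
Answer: sqrt(4771) ≈ 69.072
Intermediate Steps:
r = 1 (r = -5 + 6 = 1)
J(u) = -4/u (J(u) = -5/u + 1/u = -4/u)
Z(Y) = -90
sqrt(4861 + Z(J(r))) = sqrt(4861 - 90) = sqrt(4771)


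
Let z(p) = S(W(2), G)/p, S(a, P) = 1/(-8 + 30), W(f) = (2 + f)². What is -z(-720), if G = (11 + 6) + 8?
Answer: 1/15840 ≈ 6.3131e-5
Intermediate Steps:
G = 25 (G = 17 + 8 = 25)
S(a, P) = 1/22
z(p) = 1/(22*p)
-z(-720) = -1/(22*(-720)) = -(-1)/(22*720) = -1*(-1/15840) = 1/15840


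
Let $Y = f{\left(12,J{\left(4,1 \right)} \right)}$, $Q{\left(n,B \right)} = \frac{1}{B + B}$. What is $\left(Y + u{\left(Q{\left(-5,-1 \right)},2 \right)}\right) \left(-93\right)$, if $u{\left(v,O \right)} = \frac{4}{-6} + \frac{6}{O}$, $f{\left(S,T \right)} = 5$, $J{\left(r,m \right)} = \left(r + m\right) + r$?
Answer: $-682$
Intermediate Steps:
$Q{\left(n,B \right)} = \frac{1}{2 B}$
$J{\left(r,m \right)} = m + 2 r$ ($J{\left(r,m \right)} = \left(m + r\right) + r = m + 2 r$)
$u{\left(v,O \right)} = - \frac{2}{3} + \frac{6}{O}$ ($u{\left(v,O \right)} = 4 \left(- \frac{1}{6}\right) + \frac{6}{O} = - \frac{2}{3} + \frac{6}{O}$)
$Y = 5$
$\left(Y + u{\left(Q{\left(-5,-1 \right)},2 \right)}\right) \left(-93\right) = \left(5 - \left(\frac{2}{3} - \frac{6}{2}\right)\right) \left(-93\right) = \left(5 + \left(- \frac{2}{3} + 6 \cdot \frac{1}{2}\right)\right) \left(-93\right) = \left(5 + \left(- \frac{2}{3} + 3\right)\right) \left(-93\right) = \left(5 + \frac{7}{3}\right) \left(-93\right) = \frac{22}{3} \left(-93\right) = -682$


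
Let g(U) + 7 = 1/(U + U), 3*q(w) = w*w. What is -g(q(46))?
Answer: 29621/4232 ≈ 6.9993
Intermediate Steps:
q(w) = w²/3 (q(w) = (w*w)/3 = w²/3)
g(U) = -7 + 1/(2*U) (g(U) = -7 + 1/(U + U) = -7 + 1/(2*U))
-g(q(46)) = -(-7 + 1/(2*(((⅓)*46²)))) = -(-7 + 1/(2*(((⅓)*2116)))) = -(-7 + 1/(2*(2116/3))) = -(-7 + (½)*(3/2116)) = -(-7 + 3/4232) = -1*(-29621/4232) = 29621/4232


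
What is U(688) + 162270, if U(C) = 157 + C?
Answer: 163115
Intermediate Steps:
U(688) + 162270 = (157 + 688) + 162270 = 845 + 162270 = 163115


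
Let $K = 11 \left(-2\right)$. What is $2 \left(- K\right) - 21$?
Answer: $23$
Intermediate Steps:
$K = -22$
$2 \left(- K\right) - 21 = 2 \left(\left(-1\right) \left(-22\right)\right) - 21 = 2 \cdot 22 - 21 = 44 - 21 = 23$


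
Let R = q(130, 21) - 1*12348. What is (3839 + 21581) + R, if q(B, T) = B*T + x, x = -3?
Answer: 15799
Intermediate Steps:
q(B, T) = -3 + B*T (q(B, T) = B*T - 3 = -3 + B*T)
R = -9621 (R = (-3 + 130*21) - 1*12348 = (-3 + 2730) - 12348 = 2727 - 12348 = -9621)
(3839 + 21581) + R = (3839 + 21581) - 9621 = 25420 - 9621 = 15799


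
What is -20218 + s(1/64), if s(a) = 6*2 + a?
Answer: -1293183/64 ≈ -20206.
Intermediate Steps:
s(a) = 12 + a
-20218 + s(1/64) = -20218 + (12 + 1/64) = -20218 + 769/64 = -1293183/64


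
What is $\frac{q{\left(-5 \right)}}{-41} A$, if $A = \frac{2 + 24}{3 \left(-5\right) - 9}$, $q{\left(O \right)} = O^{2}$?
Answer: $\frac{325}{492} \approx 0.66057$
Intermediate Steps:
$A = - \frac{13}{12}$ ($A = \frac{26}{-15 - 9} = \frac{26}{-24} = 26 \left(- \frac{1}{24}\right) = - \frac{13}{12} \approx -1.0833$)
$\frac{q{\left(-5 \right)}}{-41} A = \frac{\left(-5\right)^{2}}{-41} \left(- \frac{13}{12}\right) = 25 \left(- \frac{1}{41}\right) \left(- \frac{13}{12}\right) = \left(- \frac{25}{41}\right) \left(- \frac{13}{12}\right) = \frac{325}{492}$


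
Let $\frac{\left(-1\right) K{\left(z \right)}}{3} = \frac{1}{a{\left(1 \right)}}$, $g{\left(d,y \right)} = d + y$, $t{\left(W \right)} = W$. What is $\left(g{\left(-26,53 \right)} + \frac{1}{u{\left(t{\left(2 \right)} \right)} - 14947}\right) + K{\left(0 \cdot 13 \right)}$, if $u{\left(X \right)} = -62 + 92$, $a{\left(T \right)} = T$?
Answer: $\frac{358007}{14917} \approx 24.0$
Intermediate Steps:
$u{\left(X \right)} = 30$
$K{\left(z \right)} = -3$ ($K{\left(z \right)} = - \frac{3}{1} = \left(-3\right) 1 = -3$)
$\left(g{\left(-26,53 \right)} + \frac{1}{u{\left(t{\left(2 \right)} \right)} - 14947}\right) + K{\left(0 \cdot 13 \right)} = \left(\left(-26 + 53\right) + \frac{1}{30 - 14947}\right) - 3 = \left(27 + \frac{1}{-14917}\right) - 3 = \left(27 - \frac{1}{14917}\right) - 3 = \frac{402758}{14917} - 3 = \frac{358007}{14917}$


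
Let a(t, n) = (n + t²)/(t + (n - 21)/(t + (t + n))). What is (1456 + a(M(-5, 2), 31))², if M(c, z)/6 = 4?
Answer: 7969831501921/3632836 ≈ 2.1938e+6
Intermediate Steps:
M(c, z) = 24 (M(c, z) = 6*4 = 24)
a(t, n) = (n + t²)/(t + (-21 + n)/(n + 2*t)) (a(t, n) = (n + t²)/(t + (-21 + n)/(t + (n + t))) = (n + t²)/(t + (-21 + n)/(n + 2*t)))
(1456 + a(M(-5, 2), 31))² = (1456 + (31² + 2*24³ + 31*24² + 2*31*24)/(-21 + 31 + 2*24² + 31*24))² = (1456 + (961 + 2*13824 + 31*576 + 1488)/(-21 + 31 + 2*576 + 744))² = (1456 + (961 + 27648 + 17856 + 1488)/(-21 + 31 + 1152 + 744))² = (1456 + 47953/1906)² = (2823089/1906)² = 7969831501921/3632836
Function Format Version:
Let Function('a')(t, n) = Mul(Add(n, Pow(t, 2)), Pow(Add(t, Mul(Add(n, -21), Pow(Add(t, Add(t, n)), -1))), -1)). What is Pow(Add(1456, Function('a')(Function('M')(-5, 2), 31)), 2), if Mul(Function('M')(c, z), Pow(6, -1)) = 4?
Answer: Rational(7969831501921, 3632836) ≈ 2.1938e+6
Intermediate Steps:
Function('M')(c, z) = 24 (Function('M')(c, z) = Mul(6, 4) = 24)
Function('a')(t, n) = Mul(Pow(Add(t, Mul(Pow(Add(n, Mul(2, t)), -1), Add(-21, n))), -1), Add(n, Pow(t, 2))) (Function('a')(t, n) = Mul(Add(n, Pow(t, 2)), Pow(Add(t, Mul(Add(-21, n), Pow(Add(t, Add(n, t)), -1))), -1)) = Mul(Add(n, Pow(t, 2)), Pow(Add(t, Mul(Add(-21, n), Pow(Add(n, Mul(2, t)), -1))), -1)) = Mul(Add(n, Pow(t, 2)), Pow(Add(t, Mul(Pow(Add(n, Mul(2, t)), -1), Add(-21, n))), -1)) = Mul(Pow(Add(t, Mul(Pow(Add(n, Mul(2, t)), -1), Add(-21, n))), -1), Add(n, Pow(t, 2))))
Pow(Add(1456, Function('a')(Function('M')(-5, 2), 31)), 2) = Pow(Add(1456, Mul(Pow(Add(-21, 31, Mul(2, Pow(24, 2)), Mul(31, 24)), -1), Add(Pow(31, 2), Mul(2, Pow(24, 3)), Mul(31, Pow(24, 2)), Mul(2, 31, 24)))), 2) = Pow(Add(1456, Mul(Pow(Add(-21, 31, Mul(2, 576), 744), -1), Add(961, Mul(2, 13824), Mul(31, 576), 1488))), 2) = Pow(Add(1456, Mul(Pow(Add(-21, 31, 1152, 744), -1), Add(961, 27648, 17856, 1488))), 2) = Pow(Add(1456, Mul(Pow(1906, -1), 47953)), 2) = Pow(Add(1456, Mul(Rational(1, 1906), 47953)), 2) = Pow(Add(1456, Rational(47953, 1906)), 2) = Pow(Rational(2823089, 1906), 2) = Rational(7969831501921, 3632836)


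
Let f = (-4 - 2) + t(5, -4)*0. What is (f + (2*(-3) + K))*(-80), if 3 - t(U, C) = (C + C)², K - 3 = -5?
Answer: 1120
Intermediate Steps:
K = -2 (K = 3 - 5 = -2)
t(U, C) = 3 - 4*C² (t(U, C) = 3 - (C + C)² = 3 - (2*C)² = 3 - 4*C²)
f = -6 (f = (-4 - 2) + (3 - 4*(-4)²)*0 = -6 + (3 - 4*16)*0 = -6 + (3 - 64)*0 = -6 - 61*0 = -6 + 0 = -6)
(f + (2*(-3) + K))*(-80) = (-6 + (2*(-3) - 2))*(-80) = (-6 + (-6 - 2))*(-80) = (-6 - 8)*(-80) = -14*(-80) = 1120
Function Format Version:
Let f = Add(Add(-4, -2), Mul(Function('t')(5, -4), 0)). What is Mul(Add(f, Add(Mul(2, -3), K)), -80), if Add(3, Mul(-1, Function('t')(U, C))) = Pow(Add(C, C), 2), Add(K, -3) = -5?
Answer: 1120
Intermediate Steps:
K = -2 (K = Add(3, -5) = -2)
Function('t')(U, C) = Add(3, Mul(-4, Pow(C, 2))) (Function('t')(U, C) = Add(3, Mul(-1, Pow(Add(C, C), 2))) = Add(3, Mul(-1, Pow(Mul(2, C), 2))) = Add(3, Mul(-1, Mul(4, Pow(C, 2)))) = Add(3, Mul(-4, Pow(C, 2))))
f = -6 (f = Add(Add(-4, -2), Mul(Add(3, Mul(-4, Pow(-4, 2))), 0)) = Add(-6, Mul(Add(3, Mul(-4, 16)), 0)) = Add(-6, Mul(Add(3, -64), 0)) = Add(-6, Mul(-61, 0)) = Add(-6, 0) = -6)
Mul(Add(f, Add(Mul(2, -3), K)), -80) = Mul(Add(-6, Add(Mul(2, -3), -2)), -80) = Mul(Add(-6, Add(-6, -2)), -80) = Mul(Add(-6, -8), -80) = Mul(-14, -80) = 1120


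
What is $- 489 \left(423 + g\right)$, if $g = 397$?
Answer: $-400980$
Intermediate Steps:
$- 489 \left(423 + g\right) = - 489 \left(423 + 397\right) = \left(-489\right) 820 = -400980$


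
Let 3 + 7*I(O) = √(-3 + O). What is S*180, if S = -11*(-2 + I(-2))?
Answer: 33660/7 - 1980*I*√5/7 ≈ 4808.6 - 632.49*I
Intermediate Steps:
I(O) = -3/7 + √(-3 + O)/7
S = 187/7 - 11*I*√5/7 (S = -11*(-2 + (-3/7 + √(-3 - 2)/7)) = -11*(-2 + (-3/7 + √(-5)/7)) = -11*(-2 + (-3/7 + (I*√5)/7)) = -11*(-2 + (-3/7 + I*√5/7)) = -11*(-17/7 + I*√5/7) = 187/7 - 11*I*√5/7 ≈ 26.714 - 3.5138*I)
S*180 = (187/7 - 11*I*√5/7)*180 = 33660/7 - 1980*I*√5/7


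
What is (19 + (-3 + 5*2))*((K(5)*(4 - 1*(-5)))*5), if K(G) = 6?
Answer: 7020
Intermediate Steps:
(19 + (-3 + 5*2))*((K(5)*(4 - 1*(-5)))*5) = (19 + (-3 + 5*2))*((6*(4 - 1*(-5)))*5) = (19 + (-3 + 10))*((6*(4 + 5))*5) = (19 + 7)*((6*9)*5) = 26*(54*5) = 26*270 = 7020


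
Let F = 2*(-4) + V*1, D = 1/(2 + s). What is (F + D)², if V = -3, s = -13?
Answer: 14884/121 ≈ 123.01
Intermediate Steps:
D = -1/11 (D = 1/(2 - 13) = 1/(-11) = -1/11 ≈ -0.090909)
F = -11 (F = 2*(-4) - 3*1 = -8 - 3 = -11)
(F + D)² = (-11 - 1/11)² = (-122/11)² = 14884/121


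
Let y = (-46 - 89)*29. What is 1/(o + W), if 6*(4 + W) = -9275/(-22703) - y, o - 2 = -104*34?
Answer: -68109/196523882 ≈ -0.00034657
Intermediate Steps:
y = -3915 (y = -135*29 = -3915)
o = -3534 (o = 2 - 104*34 = 2 - 3536 = -3534)
W = 44173324/68109 (W = -4 + (-9275/(-22703) - 1*(-3915))/6 = -4 + (-9275*(-1/22703) + 3915)/6 = -4 + (9275/22703 + 3915)/6 = -4 + (⅙)*(88891520/22703) = -4 + 44445760/68109 = 44173324/68109 ≈ 648.57)
1/(o + W) = 1/(-3534 + 44173324/68109) = 1/(-196523882/68109) = -68109/196523882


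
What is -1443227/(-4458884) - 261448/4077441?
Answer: 4718906638075/18180836435844 ≈ 0.25955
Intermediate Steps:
-1443227/(-4458884) - 261448/4077441 = -1443227*(-1/4458884) - 261448*1/4077441 = 1443227/4458884 - 261448/4077441 = 4718906638075/18180836435844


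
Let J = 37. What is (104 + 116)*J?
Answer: 8140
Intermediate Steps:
(104 + 116)*J = (104 + 116)*37 = 220*37 = 8140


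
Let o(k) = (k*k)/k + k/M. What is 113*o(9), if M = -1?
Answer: 0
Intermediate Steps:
o(k) = 0 (o(k) = (k*k)/k + k/(-1) = k²/k + k*(-1) = k - k = 0)
113*o(9) = 113*0 = 0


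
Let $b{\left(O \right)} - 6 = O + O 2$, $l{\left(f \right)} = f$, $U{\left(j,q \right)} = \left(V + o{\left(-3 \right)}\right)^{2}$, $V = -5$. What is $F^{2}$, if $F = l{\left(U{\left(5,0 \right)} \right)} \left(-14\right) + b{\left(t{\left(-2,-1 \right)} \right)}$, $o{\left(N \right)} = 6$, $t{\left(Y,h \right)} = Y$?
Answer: $196$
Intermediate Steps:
$U{\left(j,q \right)} = 1$ ($U{\left(j,q \right)} = \left(-5 + 6\right)^{2} = 1^{2} = 1$)
$b{\left(O \right)} = 6 + 3 O$ ($b{\left(O \right)} = 6 + \left(O + O 2\right) = 6 + \left(O + 2 O\right) = 6 + 3 O$)
$F = -14$ ($F = 1 \left(-14\right) + \left(6 + 3 \left(-2\right)\right) = -14 + \left(6 - 6\right) = -14 + 0 = -14$)
$F^{2} = \left(-14\right)^{2} = 196$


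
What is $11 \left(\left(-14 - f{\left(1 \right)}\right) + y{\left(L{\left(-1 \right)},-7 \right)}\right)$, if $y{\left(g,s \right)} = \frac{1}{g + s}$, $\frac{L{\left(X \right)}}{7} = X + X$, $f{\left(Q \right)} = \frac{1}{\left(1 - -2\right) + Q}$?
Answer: $- \frac{13211}{84} \approx -157.27$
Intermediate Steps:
$f{\left(Q \right)} = \frac{1}{3 + Q}$ ($f{\left(Q \right)} = \frac{1}{\left(1 + 2\right) + Q} = \frac{1}{3 + Q}$)
$L{\left(X \right)} = 14 X$ ($L{\left(X \right)} = 7 \left(X + X\right) = 7 \cdot 2 X = 14 X$)
$11 \left(\left(-14 - f{\left(1 \right)}\right) + y{\left(L{\left(-1 \right)},-7 \right)}\right) = 11 \left(\left(-14 - \frac{1}{3 + 1}\right) + \frac{1}{14 \left(-1\right) - 7}\right) = 11 \left(\left(-14 - \frac{1}{4}\right) + \frac{1}{-14 - 7}\right) = 11 \left(\left(-14 - \frac{1}{4}\right) + \frac{1}{-21}\right) = 11 \left(\left(-14 - \frac{1}{4}\right) - \frac{1}{21}\right) = 11 \left(- \frac{57}{4} - \frac{1}{21}\right) = 11 \left(- \frac{1201}{84}\right) = - \frac{13211}{84}$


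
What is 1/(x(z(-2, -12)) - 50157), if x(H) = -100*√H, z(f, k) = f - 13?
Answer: I/(-50157*I + 100*√15) ≈ -1.9936e-5 + 1.5394e-7*I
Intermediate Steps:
z(f, k) = -13 + f
1/(x(z(-2, -12)) - 50157) = 1/(-100*√(-13 - 2) - 50157) = 1/(-100*I*√15 - 50157) = 1/(-50157 - 100*I*√15)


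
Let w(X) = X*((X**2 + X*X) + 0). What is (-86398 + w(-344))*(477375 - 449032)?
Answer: -2309998885138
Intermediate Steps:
w(X) = 2*X**3 (w(X) = X*((X**2 + X**2) + 0) = X*(2*X**2 + 0) = X*(2*X**2) = 2*X**3)
(-86398 + w(-344))*(477375 - 449032) = (-86398 + 2*(-344)**3)*(477375 - 449032) = (-86398 + 2*(-40707584))*28343 = (-86398 - 81415168)*28343 = -81501566*28343 = -2309998885138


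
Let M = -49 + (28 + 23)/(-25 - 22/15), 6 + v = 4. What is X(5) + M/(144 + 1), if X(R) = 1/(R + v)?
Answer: -3089/172695 ≈ -0.017887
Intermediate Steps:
v = -2 (v = -6 + 4 = -2)
X(R) = 1/(-2 + R) (X(R) = 1/(R - 2) = 1/(-2 + R))
M = -20218/397 (M = -49 + 51/(-25 - 22*1/15) = -49 + 51/(-25 - 22/15) = -49 + 51/(-397/15) = -49 + 51*(-15/397) = -49 - 765/397 = -20218/397 ≈ -50.927)
X(5) + M/(144 + 1) = 1/(-2 + 5) - 20218/(397*(144 + 1)) = 1/3 - 20218/397/145 = ⅓ - 20218/397*1/145 = ⅓ - 20218/57565 = -3089/172695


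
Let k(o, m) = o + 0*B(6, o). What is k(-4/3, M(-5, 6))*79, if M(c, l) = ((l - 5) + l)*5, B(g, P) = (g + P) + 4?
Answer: -316/3 ≈ -105.33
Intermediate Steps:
B(g, P) = 4 + P + g (B(g, P) = (P + g) + 4 = 4 + P + g)
M(c, l) = -25 + 10*l (M(c, l) = ((-5 + l) + l)*5 = (-5 + 2*l)*5 = -25 + 10*l)
k(o, m) = o (k(o, m) = o + 0*(4 + o + 6) = o + 0*(10 + o) = o + 0 = o)
k(-4/3, M(-5, 6))*79 = -4/3*79 = -316/3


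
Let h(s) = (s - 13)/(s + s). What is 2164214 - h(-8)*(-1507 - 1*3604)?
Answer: 34734755/16 ≈ 2.1709e+6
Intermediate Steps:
h(s) = (-13 + s)/(2*s) (h(s) = (-13 + s)/((2*s)) = (-13 + s)*(1/(2*s)) = (-13 + s)/(2*s))
2164214 - h(-8)*(-1507 - 1*3604) = 2164214 - (½)*(-13 - 8)/(-8)*(-1507 - 1*3604) = 2164214 - (½)*(-⅛)*(-21)*(-1507 - 3604) = 2164214 - 21*(-5111)/16 = 2164214 - 1*(-107331/16) = 2164214 + 107331/16 = 34734755/16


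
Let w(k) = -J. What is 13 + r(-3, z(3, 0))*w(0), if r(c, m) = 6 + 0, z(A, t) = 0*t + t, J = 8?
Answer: -35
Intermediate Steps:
z(A, t) = t (z(A, t) = 0 + t = t)
r(c, m) = 6
w(k) = -8 (w(k) = -1*8 = -8)
13 + r(-3, z(3, 0))*w(0) = 13 + 6*(-8) = 13 - 48 = -35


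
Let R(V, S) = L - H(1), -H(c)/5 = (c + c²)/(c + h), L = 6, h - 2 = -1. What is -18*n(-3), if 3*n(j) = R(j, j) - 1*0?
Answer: -66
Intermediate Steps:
h = 1 (h = 2 - 1 = 1)
H(c) = -5*(c + c²)/(1 + c) (H(c) = -5*(c + c²)/(c + 1) = -5*(c + c²)/(1 + c))
R(V, S) = 11 (R(V, S) = 6 - (-5) = 6 - 1*(-5) = 6 + 5 = 11)
n(j) = 11/3 (n(j) = (11 - 1*0)/3 = (11 + 0)/3 = (⅓)*11 = 11/3)
-18*n(-3) = -18*11/3 = -66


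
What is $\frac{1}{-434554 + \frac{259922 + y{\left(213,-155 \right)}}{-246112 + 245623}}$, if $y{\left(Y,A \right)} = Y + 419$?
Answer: $- \frac{489}{212757460} \approx -2.2984 \cdot 10^{-6}$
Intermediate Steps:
$y{\left(Y,A \right)} = 419 + Y$
$\frac{1}{-434554 + \frac{259922 + y{\left(213,-155 \right)}}{-246112 + 245623}} = \frac{1}{-434554 + \frac{259922 + \left(419 + 213\right)}{-246112 + 245623}} = \frac{1}{-434554 + \frac{259922 + 632}{-489}} = \frac{1}{-434554 + 260554 \left(- \frac{1}{489}\right)} = \frac{1}{-434554 - \frac{260554}{489}} = \frac{1}{- \frac{212757460}{489}} = - \frac{489}{212757460}$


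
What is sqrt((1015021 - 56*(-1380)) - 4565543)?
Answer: I*sqrt(3473242) ≈ 1863.7*I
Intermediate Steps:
sqrt((1015021 - 56*(-1380)) - 4565543) = sqrt((1015021 + 77280) - 4565543) = sqrt(1092301 - 4565543) = sqrt(-3473242) = I*sqrt(3473242)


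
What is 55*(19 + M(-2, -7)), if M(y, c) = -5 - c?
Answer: 1155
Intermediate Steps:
55*(19 + M(-2, -7)) = 55*(19 + (-5 - 1*(-7))) = 55*(19 + (-5 + 7)) = 55*(19 + 2) = 55*21 = 1155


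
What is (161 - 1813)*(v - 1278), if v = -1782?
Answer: 5055120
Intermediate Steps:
(161 - 1813)*(v - 1278) = (161 - 1813)*(-1782 - 1278) = -1652*(-3060) = 5055120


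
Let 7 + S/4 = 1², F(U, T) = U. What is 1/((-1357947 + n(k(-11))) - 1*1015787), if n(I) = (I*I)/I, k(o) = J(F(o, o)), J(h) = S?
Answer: -1/2373758 ≈ -4.2127e-7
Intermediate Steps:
S = -24 (S = -28 + 4*1² = -28 + 4*1 = -28 + 4 = -24)
J(h) = -24
k(o) = -24
n(I) = I (n(I) = I²/I = I)
1/((-1357947 + n(k(-11))) - 1*1015787) = 1/((-1357947 - 24) - 1*1015787) = 1/(-1357971 - 1015787) = 1/(-2373758) = -1/2373758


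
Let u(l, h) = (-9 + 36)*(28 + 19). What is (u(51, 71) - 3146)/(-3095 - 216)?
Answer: 1877/3311 ≈ 0.56690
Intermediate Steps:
u(l, h) = 1269 (u(l, h) = 27*47 = 1269)
(u(51, 71) - 3146)/(-3095 - 216) = (1269 - 3146)/(-3095 - 216) = -1877/(-3311) = -1877*(-1/3311) = 1877/3311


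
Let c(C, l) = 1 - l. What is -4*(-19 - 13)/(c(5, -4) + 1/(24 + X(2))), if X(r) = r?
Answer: 3328/131 ≈ 25.405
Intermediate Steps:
-4*(-19 - 13)/(c(5, -4) + 1/(24 + X(2))) = -4*(-19 - 13)/((1 - 1*(-4)) + 1/(24 + 2)) = -(-128)/((1 + 4) + 1/26) = -(-128)/(5 + 1/26) = -(-128)/131/26 = -(-128)*26/131 = -4*(-832/131) = 3328/131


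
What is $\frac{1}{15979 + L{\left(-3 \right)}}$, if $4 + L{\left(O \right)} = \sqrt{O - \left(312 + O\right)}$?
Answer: $\frac{5325}{85066979} - \frac{2 i \sqrt{78}}{255200937} \approx 6.2598 \cdot 10^{-5} - 6.9214 \cdot 10^{-8} i$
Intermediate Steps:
$L{\left(O \right)} = -4 + 2 i \sqrt{78}$ ($L{\left(O \right)} = -4 + \sqrt{O - \left(312 + O\right)} = -4 + \sqrt{-312} = -4 + 2 i \sqrt{78}$)
$\frac{1}{15979 + L{\left(-3 \right)}} = \frac{1}{15979 - \left(4 - 2 i \sqrt{78}\right)} = \frac{1}{15975 + 2 i \sqrt{78}}$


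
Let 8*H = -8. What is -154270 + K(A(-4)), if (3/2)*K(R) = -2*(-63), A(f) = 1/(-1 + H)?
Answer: -154186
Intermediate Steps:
H = -1 (H = (1/8)*(-8) = -1)
A(f) = -1/2 (A(f) = 1/(-1 - 1) = 1/(-2) = -1/2)
K(R) = 84 (K(R) = 2*(-2*(-63))/3 = (2/3)*126 = 84)
-154270 + K(A(-4)) = -154270 + 84 = -154186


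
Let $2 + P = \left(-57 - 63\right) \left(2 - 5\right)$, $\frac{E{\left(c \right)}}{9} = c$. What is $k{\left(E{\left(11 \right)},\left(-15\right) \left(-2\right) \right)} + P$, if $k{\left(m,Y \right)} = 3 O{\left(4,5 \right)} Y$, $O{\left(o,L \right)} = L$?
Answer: $808$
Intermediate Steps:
$E{\left(c \right)} = 9 c$
$P = 358$ ($P = -2 + \left(-57 - 63\right) \left(2 - 5\right) = -2 - 120 \left(2 - 5\right) = -2 - -360 = -2 + 360 = 358$)
$k{\left(m,Y \right)} = 15 Y$ ($k{\left(m,Y \right)} = 3 \cdot 5 Y = 15 Y$)
$k{\left(E{\left(11 \right)},\left(-15\right) \left(-2\right) \right)} + P = 15 \left(\left(-15\right) \left(-2\right)\right) + 358 = 15 \cdot 30 + 358 = 450 + 358 = 808$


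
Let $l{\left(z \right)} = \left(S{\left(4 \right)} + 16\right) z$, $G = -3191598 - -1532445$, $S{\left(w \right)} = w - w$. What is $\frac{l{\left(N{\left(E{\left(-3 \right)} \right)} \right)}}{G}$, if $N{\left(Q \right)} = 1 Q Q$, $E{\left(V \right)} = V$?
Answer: $- \frac{48}{553051} \approx -8.6791 \cdot 10^{-5}$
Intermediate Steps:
$S{\left(w \right)} = 0$
$N{\left(Q \right)} = Q^{2}$ ($N{\left(Q \right)} = Q Q = Q^{2}$)
$G = -1659153$ ($G = -3191598 + 1532445 = -1659153$)
$l{\left(z \right)} = 16 z$ ($l{\left(z \right)} = \left(0 + 16\right) z = 16 z$)
$\frac{l{\left(N{\left(E{\left(-3 \right)} \right)} \right)}}{G} = \frac{16 \left(-3\right)^{2}}{-1659153} = 16 \cdot 9 \left(- \frac{1}{1659153}\right) = 144 \left(- \frac{1}{1659153}\right) = - \frac{48}{553051}$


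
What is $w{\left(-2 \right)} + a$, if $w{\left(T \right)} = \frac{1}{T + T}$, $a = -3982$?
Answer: $- \frac{15929}{4} \approx -3982.3$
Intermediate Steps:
$w{\left(T \right)} = \frac{1}{2 T}$
$w{\left(-2 \right)} + a = \frac{1}{2 \left(-2\right)} - 3982 = \frac{1}{2} \left(- \frac{1}{2}\right) - 3982 = - \frac{1}{4} - 3982 = - \frac{15929}{4}$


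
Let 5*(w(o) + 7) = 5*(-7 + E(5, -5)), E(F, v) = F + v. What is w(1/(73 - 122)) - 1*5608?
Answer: -5622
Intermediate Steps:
w(o) = -14 (w(o) = -7 + (5*(-7 + (5 - 5)))/5 = -7 + (5*(-7 + 0))/5 = -7 + (5*(-7))/5 = -7 + (⅕)*(-35) = -7 - 7 = -14)
w(1/(73 - 122)) - 1*5608 = -14 - 1*5608 = -14 - 5608 = -5622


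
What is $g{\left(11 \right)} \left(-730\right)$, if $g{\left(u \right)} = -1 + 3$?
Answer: $-1460$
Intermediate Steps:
$g{\left(u \right)} = 2$
$g{\left(11 \right)} \left(-730\right) = 2 \left(-730\right) = -1460$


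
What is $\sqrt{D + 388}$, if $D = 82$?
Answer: $\sqrt{470} \approx 21.679$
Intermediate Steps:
$\sqrt{D + 388} = \sqrt{82 + 388} = \sqrt{470}$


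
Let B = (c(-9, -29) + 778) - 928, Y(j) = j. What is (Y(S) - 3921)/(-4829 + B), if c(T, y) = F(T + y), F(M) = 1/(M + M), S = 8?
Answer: 297388/378405 ≈ 0.78590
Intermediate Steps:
F(M) = 1/(2*M)
c(T, y) = 1/(2*(T + y))
B = -11401/76 (B = (1/(2*(-9 - 29)) + 778) - 928 = ((½)/(-38) + 778) - 928 = ((½)*(-1/38) + 778) - 928 = (-1/76 + 778) - 928 = 59127/76 - 928 = -11401/76 ≈ -150.01)
(Y(S) - 3921)/(-4829 + B) = (8 - 3921)/(-4829 - 11401/76) = -3913/(-378405/76) = -3913*(-76/378405) = 297388/378405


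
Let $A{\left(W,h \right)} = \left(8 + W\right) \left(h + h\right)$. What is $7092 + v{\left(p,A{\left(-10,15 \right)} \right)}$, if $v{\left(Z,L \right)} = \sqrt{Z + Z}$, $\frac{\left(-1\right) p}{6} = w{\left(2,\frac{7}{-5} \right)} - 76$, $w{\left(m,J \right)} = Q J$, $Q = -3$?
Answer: $7092 + \frac{2 \sqrt{5385}}{5} \approx 7121.4$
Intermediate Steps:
$A{\left(W,h \right)} = 2 h \left(8 + W\right)$ ($A{\left(W,h \right)} = \left(8 + W\right) 2 h = 2 h \left(8 + W\right)$)
$w{\left(m,J \right)} = - 3 J$
$p = \frac{2154}{5}$ ($p = - 6 \left(- 3 \frac{7}{-5} - 76\right) = - 6 \left(- 3 \cdot 7 \left(- \frac{1}{5}\right) - 76\right) = - 6 \left(\left(-3\right) \left(- \frac{7}{5}\right) - 76\right) = - 6 \left(\frac{21}{5} - 76\right) = \left(-6\right) \left(- \frac{359}{5}\right) = \frac{2154}{5} \approx 430.8$)
$v{\left(Z,L \right)} = \sqrt{2} \sqrt{Z}$ ($v{\left(Z,L \right)} = \sqrt{2 Z} = \sqrt{2} \sqrt{Z}$)
$7092 + v{\left(p,A{\left(-10,15 \right)} \right)} = 7092 + \sqrt{2} \sqrt{\frac{2154}{5}} = 7092 + \sqrt{2} \frac{\sqrt{10770}}{5} = 7092 + \frac{2 \sqrt{5385}}{5}$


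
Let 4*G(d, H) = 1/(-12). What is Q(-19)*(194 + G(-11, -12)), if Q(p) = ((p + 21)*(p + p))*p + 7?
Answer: 13510261/48 ≈ 2.8146e+5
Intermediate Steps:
G(d, H) = -1/48 (G(d, H) = (1/4)/(-12) = (1/4)*(-1/12) = -1/48)
Q(p) = 7 + 2*p**2*(21 + p) (Q(p) = ((21 + p)*(2*p))*p + 7 = (2*p*(21 + p))*p + 7 = 2*p**2*(21 + p) + 7 = 7 + 2*p**2*(21 + p))
Q(-19)*(194 + G(-11, -12)) = (7 + 2*(-19)**3 + 42*(-19)**2)*(194 - 1/48) = (7 + 2*(-6859) + 42*361)*(9311/48) = (7 - 13718 + 15162)*(9311/48) = 1451*(9311/48) = 13510261/48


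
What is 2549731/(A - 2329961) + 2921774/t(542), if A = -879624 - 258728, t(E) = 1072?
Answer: 5065446717815/1859015768 ≈ 2724.8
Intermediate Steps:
A = -1138352
2549731/(A - 2329961) + 2921774/t(542) = 2549731/(-1138352 - 2329961) + 2921774/1072 = 2549731/(-3468313) + 2921774*(1/1072) = 2549731*(-1/3468313) + 1460887/536 = -2549731/3468313 + 1460887/536 = 5065446717815/1859015768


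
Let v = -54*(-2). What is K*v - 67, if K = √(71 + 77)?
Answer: -67 + 216*√37 ≈ 1246.9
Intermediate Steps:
K = 2*√37 (K = √148 = 2*√37 ≈ 12.166)
v = 108
K*v - 67 = (2*√37)*108 - 67 = 216*√37 - 67 = -67 + 216*√37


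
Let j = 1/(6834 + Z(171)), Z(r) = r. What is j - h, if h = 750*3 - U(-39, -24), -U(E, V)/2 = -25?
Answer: -15410999/7005 ≈ -2200.0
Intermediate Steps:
U(E, V) = 50 (U(E, V) = -2*(-25) = 50)
h = 2200 (h = 750*3 - 1*50 = 2250 - 50 = 2200)
j = 1/7005 (j = 1/(6834 + 171) = 1/7005 ≈ 0.00014276)
j - h = 1/7005 - 1*2200 = 1/7005 - 2200 = -15410999/7005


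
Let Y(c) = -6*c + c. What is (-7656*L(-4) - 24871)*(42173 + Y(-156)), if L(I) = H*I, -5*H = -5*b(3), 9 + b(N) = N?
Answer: -8960640095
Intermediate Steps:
Y(c) = -5*c
b(N) = -9 + N
H = -6 (H = -(-1)*(-9 + 3) = -(-1)*(-6) = -1/5*30 = -6)
L(I) = -6*I
(-7656*L(-4) - 24871)*(42173 + Y(-156)) = (-(-45936)*(-4) - 24871)*(42173 - 5*(-156)) = (-7656*24 - 24871)*(42173 + 780) = (-183744 - 24871)*42953 = -208615*42953 = -8960640095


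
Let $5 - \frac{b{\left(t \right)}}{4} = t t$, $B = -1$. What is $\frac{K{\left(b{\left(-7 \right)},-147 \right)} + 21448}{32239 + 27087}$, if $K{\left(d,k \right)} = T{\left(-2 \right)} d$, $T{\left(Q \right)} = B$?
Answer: $\frac{10812}{29663} \approx 0.36449$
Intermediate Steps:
$T{\left(Q \right)} = -1$
$b{\left(t \right)} = 20 - 4 t^{2}$ ($b{\left(t \right)} = 20 - 4 t t = 20 - 4 t^{2}$)
$K{\left(d,k \right)} = - d$
$\frac{K{\left(b{\left(-7 \right)},-147 \right)} + 21448}{32239 + 27087} = \frac{- (20 - 4 \left(-7\right)^{2}) + 21448}{32239 + 27087} = \frac{- (20 - 196) + 21448}{59326} = \left(- (20 - 196) + 21448\right) \frac{1}{59326} = \left(\left(-1\right) \left(-176\right) + 21448\right) \frac{1}{59326} = \left(176 + 21448\right) \frac{1}{59326} = 21624 \cdot \frac{1}{59326} = \frac{10812}{29663}$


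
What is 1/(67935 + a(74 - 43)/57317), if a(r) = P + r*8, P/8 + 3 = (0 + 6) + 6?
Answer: 57317/3893830715 ≈ 1.4720e-5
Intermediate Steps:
P = 72 (P = -24 + 8*((0 + 6) + 6) = -24 + 8*(6 + 6) = -24 + 8*12 = -24 + 96 = 72)
a(r) = 72 + 8*r (a(r) = 72 + r*8 = 72 + 8*r)
1/(67935 + a(74 - 43)/57317) = 1/(67935 + (72 + 8*(74 - 43))/57317) = 1/(67935 + (72 + 8*31)*(1/57317)) = 1/(67935 + (72 + 248)*(1/57317)) = 1/(67935 + 320*(1/57317)) = 1/(67935 + 320/57317) = 1/(3893830715/57317) = 57317/3893830715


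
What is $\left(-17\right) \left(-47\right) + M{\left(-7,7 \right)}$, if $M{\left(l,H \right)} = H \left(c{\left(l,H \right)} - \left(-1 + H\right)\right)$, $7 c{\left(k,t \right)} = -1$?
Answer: $756$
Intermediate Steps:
$c{\left(k,t \right)} = - \frac{1}{7}$ ($c{\left(k,t \right)} = \frac{1}{7} \left(-1\right) = - \frac{1}{7}$)
$M{\left(l,H \right)} = H \left(\frac{6}{7} - H\right)$ ($M{\left(l,H \right)} = H \left(- \frac{1}{7} - \left(-1 + H\right)\right) = H \left(\frac{6}{7} - H\right)$)
$\left(-17\right) \left(-47\right) + M{\left(-7,7 \right)} = \left(-17\right) \left(-47\right) + \frac{1}{7} \cdot 7 \left(6 - 49\right) = 799 + \frac{1}{7} \cdot 7 \left(6 - 49\right) = 799 + \frac{1}{7} \cdot 7 \left(-43\right) = 799 - 43 = 756$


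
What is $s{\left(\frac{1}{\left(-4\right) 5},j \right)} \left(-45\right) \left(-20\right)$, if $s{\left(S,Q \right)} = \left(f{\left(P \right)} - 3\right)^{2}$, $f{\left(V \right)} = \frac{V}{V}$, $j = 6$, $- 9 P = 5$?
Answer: $3600$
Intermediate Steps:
$P = - \frac{5}{9}$ ($P = \left(- \frac{1}{9}\right) 5 = - \frac{5}{9} \approx -0.55556$)
$f{\left(V \right)} = 1$
$s{\left(S,Q \right)} = 4$ ($s{\left(S,Q \right)} = \left(1 - 3\right)^{2} = \left(-2\right)^{2} = 4$)
$s{\left(\frac{1}{\left(-4\right) 5},j \right)} \left(-45\right) \left(-20\right) = 4 \left(-45\right) \left(-20\right) = \left(-180\right) \left(-20\right) = 3600$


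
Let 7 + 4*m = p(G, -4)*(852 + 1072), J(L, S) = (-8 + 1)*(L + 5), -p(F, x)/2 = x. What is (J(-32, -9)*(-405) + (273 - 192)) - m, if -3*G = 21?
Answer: -321241/4 ≈ -80310.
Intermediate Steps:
G = -7 (G = -⅓*21 = -7)
p(F, x) = -2*x
J(L, S) = -35 - 7*L (J(L, S) = -7*(5 + L) = -35 - 7*L)
m = 15385/4 (m = -7/4 + ((-2*(-4))*(852 + 1072))/4 = -7/4 + (8*1924)/4 = -7/4 + (¼)*15392 = -7/4 + 3848 = 15385/4 ≈ 3846.3)
(J(-32, -9)*(-405) + (273 - 192)) - m = ((-35 - 7*(-32))*(-405) + (273 - 192)) - 1*15385/4 = ((-35 + 224)*(-405) + 81) - 15385/4 = (189*(-405) + 81) - 15385/4 = (-76545 + 81) - 15385/4 = -76464 - 15385/4 = -321241/4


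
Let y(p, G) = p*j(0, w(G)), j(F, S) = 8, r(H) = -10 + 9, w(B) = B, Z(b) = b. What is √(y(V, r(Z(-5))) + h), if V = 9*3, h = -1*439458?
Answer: I*√439242 ≈ 662.75*I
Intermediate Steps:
r(H) = -1
h = -439458
V = 27
y(p, G) = 8*p (y(p, G) = p*8 = 8*p)
√(y(V, r(Z(-5))) + h) = √(8*27 - 439458) = √(216 - 439458) = √(-439242) = I*√439242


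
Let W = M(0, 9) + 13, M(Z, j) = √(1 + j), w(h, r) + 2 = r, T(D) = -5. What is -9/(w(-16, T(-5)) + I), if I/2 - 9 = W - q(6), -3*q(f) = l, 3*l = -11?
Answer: -25191/93481 + 1458*√10/93481 ≈ -0.22016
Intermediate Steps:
l = -11/3 (l = (⅓)*(-11) = -11/3 ≈ -3.6667)
q(f) = 11/9 (q(f) = -⅓*(-11/3) = 11/9)
w(h, r) = -2 + r
W = 13 + √10 (W = √(1 + 9) + 13 = √10 + 13 = 13 + √10 ≈ 16.162)
I = 374/9 + 2*√10 (I = 18 + 2*((13 + √10) - 1*11/9) = 18 + 2*((13 + √10) - 11/9) = 18 + 2*(106/9 + √10) = 18 + (212/9 + 2*√10) = 374/9 + 2*√10 ≈ 47.880)
-9/(w(-16, T(-5)) + I) = -9/((-2 - 5) + (374/9 + 2*√10)) = -9/(-7 + (374/9 + 2*√10)) = -9/(311/9 + 2*√10)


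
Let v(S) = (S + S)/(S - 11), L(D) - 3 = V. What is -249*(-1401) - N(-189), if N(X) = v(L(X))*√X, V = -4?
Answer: 348849 - I*√21/2 ≈ 3.4885e+5 - 2.2913*I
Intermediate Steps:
L(D) = -1 (L(D) = 3 - 4 = -1)
v(S) = 2*S/(-11 + S) (v(S) = (2*S)/(-11 + S) = 2*S/(-11 + S))
N(X) = √X/6 (N(X) = (2*(-1)/(-11 - 1))*√X = (2*(-1)/(-12))*√X = (2*(-1)*(-1/12))*√X = √X/6)
-249*(-1401) - N(-189) = -249*(-1401) - √(-189)/6 = 348849 - 3*I*√21/6 = 348849 - I*√21/2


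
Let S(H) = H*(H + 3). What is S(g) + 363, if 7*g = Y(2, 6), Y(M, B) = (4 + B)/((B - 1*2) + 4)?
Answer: 285037/784 ≈ 363.57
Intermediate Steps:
Y(M, B) = (4 + B)/(2 + B) (Y(M, B) = (4 + B)/((B - 2) + 4) = (4 + B)/((-2 + B) + 4) = (4 + B)/(2 + B))
g = 5/28 (g = ((4 + 6)/(2 + 6))/7 = (10/8)/7 = ((1/8)*10)/7 = (1/7)*(5/4) = 5/28 ≈ 0.17857)
S(H) = H*(3 + H)
S(g) + 363 = 5*(3 + 5/28)/28 + 363 = (5/28)*(89/28) + 363 = 445/784 + 363 = 285037/784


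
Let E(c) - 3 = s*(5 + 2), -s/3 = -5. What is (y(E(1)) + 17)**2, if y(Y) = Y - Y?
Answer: 289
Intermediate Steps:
s = 15 (s = -3*(-5) = 15)
E(c) = 108 (E(c) = 3 + 15*(5 + 2) = 3 + 15*7 = 3 + 105 = 108)
y(Y) = 0
(y(E(1)) + 17)**2 = (0 + 17)**2 = 17**2 = 289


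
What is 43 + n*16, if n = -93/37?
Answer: 103/37 ≈ 2.7838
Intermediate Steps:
n = -93/37 (n = -93*1/37 = -93/37 ≈ -2.5135)
43 + n*16 = 43 - 93/37*16 = 43 - 1488/37 = 103/37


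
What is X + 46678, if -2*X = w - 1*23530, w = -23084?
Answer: 69985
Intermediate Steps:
X = 23307 (X = -(-23084 - 1*23530)/2 = -(-23084 - 23530)/2 = -½*(-46614) = 23307)
X + 46678 = 23307 + 46678 = 69985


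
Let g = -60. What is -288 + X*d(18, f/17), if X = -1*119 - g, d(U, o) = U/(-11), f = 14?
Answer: -2106/11 ≈ -191.45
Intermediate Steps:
d(U, o) = -U/11 (d(U, o) = U*(-1/11) = -U/11)
X = -59 (X = -1*119 - 1*(-60) = -119 + 60 = -59)
-288 + X*d(18, f/17) = -288 - (-59)*18/11 = -288 - 59*(-18/11) = -288 + 1062/11 = -2106/11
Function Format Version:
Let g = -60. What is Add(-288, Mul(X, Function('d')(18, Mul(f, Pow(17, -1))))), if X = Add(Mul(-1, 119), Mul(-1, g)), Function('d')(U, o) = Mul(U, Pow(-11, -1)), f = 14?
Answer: Rational(-2106, 11) ≈ -191.45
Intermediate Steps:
Function('d')(U, o) = Mul(Rational(-1, 11), U) (Function('d')(U, o) = Mul(U, Rational(-1, 11)) = Mul(Rational(-1, 11), U))
X = -59 (X = Add(Mul(-1, 119), Mul(-1, -60)) = Add(-119, 60) = -59)
Add(-288, Mul(X, Function('d')(18, Mul(f, Pow(17, -1))))) = Add(-288, Mul(-59, Mul(Rational(-1, 11), 18))) = Add(-288, Mul(-59, Rational(-18, 11))) = Add(-288, Rational(1062, 11)) = Rational(-2106, 11)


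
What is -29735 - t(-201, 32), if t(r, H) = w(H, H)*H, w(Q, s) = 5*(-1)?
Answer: -29575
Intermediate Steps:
w(Q, s) = -5
t(r, H) = -5*H
-29735 - t(-201, 32) = -29735 - (-5)*32 = -29735 - 1*(-160) = -29735 + 160 = -29575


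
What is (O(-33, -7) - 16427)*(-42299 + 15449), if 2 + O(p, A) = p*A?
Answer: 434916300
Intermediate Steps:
O(p, A) = -2 + A*p (O(p, A) = -2 + p*A = -2 + A*p)
(O(-33, -7) - 16427)*(-42299 + 15449) = ((-2 - 7*(-33)) - 16427)*(-42299 + 15449) = ((-2 + 231) - 16427)*(-26850) = (229 - 16427)*(-26850) = -16198*(-26850) = 434916300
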